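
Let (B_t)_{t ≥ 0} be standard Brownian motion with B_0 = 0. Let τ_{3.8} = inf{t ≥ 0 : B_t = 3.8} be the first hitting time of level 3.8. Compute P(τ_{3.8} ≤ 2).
P(τ_{3.8} ≤ 2) = 2(1 − Φ(3.8/√2)) = 2(1 − Φ(2.6870)) ≈ 0.0072

By the reflection principle for standard BM, P(τ_b ≤ t) = 2 · P(B_t ≥ b). Since B_t ~ N(0, t), P(B_t ≥ 3.8) = 1 − Φ(3.8/√t) = 1 − Φ(3.8/√2) = 1 − Φ(2.6870) ≈ 0.00360. Doubling: P(τ_{3.8} ≤ 2) ≈ 2 · 0.00360 = 0.00720 ≈ 0.0072.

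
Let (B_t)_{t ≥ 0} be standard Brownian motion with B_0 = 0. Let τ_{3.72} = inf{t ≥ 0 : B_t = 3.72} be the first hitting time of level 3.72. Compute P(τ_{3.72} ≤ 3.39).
P(τ_{3.72} ≤ 3.39) = 2(1 − Φ(3.72/√3.39)) = 2(1 − Φ(2.0204)) ≈ 0.0433

By the reflection principle for standard BM, P(τ_b ≤ t) = 2 · P(B_t ≥ b). Since B_t ~ N(0, t), P(B_t ≥ 3.72) = 1 − Φ(3.72/√t) = 1 − Φ(3.72/√3.39) = 1 − Φ(2.0204) ≈ 0.02167. Doubling: P(τ_{3.72} ≤ 3.39) ≈ 2 · 0.02167 = 0.04334 ≈ 0.0433.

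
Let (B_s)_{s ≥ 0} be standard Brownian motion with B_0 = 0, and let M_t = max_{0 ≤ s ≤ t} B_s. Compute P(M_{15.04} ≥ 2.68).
P(M_{15.04} ≥ 2.68) = 2·P(B_{15.04} ≥ 2.68) = 2(1 − Φ(2.68/√15.04)) ≈ 0.4895

By the reflection principle for Brownian motion, P(M_t ≥ a) = 2 · P(B_t ≥ a) for a ≥ 0. Since B_t ~ N(0, t), P(B_t ≥ 2.68) = 1 − Φ(2.68/√t) = 1 − Φ(2.68/√15.04) = 1 − Φ(0.6911). So
  P(M_{15.04} ≥ 2.68) = 2(1 − Φ(0.6911)) ≈ 0.4895.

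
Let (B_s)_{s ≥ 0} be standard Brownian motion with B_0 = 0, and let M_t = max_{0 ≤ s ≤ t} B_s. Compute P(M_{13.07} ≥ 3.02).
P(M_{13.07} ≥ 3.02) = 2·P(B_{13.07} ≥ 3.02) = 2(1 − Φ(3.02/√13.07)) ≈ 0.4035

By the reflection principle for Brownian motion, P(M_t ≥ a) = 2 · P(B_t ≥ a) for a ≥ 0. Since B_t ~ N(0, t), P(B_t ≥ 3.02) = 1 − Φ(3.02/√t) = 1 − Φ(3.02/√13.07) = 1 − Φ(0.8354). So
  P(M_{13.07} ≥ 3.02) = 2(1 − Φ(0.8354)) ≈ 0.4035.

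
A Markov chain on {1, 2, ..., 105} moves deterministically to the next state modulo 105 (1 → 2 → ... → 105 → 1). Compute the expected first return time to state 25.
E[T_25 | X_0 = 25] = 105

The chain cycles deterministically, so starting at state 25 it returns in exactly 105 steps. Equivalently, the stationary distribution is uniform π_j = 1/105 for every state j, so by Kac's formula E[T_25] = 1/π_25 = 105.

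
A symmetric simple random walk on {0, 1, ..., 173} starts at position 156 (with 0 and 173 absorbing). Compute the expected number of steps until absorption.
E[τ | X_0 = 156] = 2652

Let v_k = E[τ | X_0 = k]. Boundary: v_0 = v_173 = 0. Recurrence: v_k = 1 + (v_{k-1} + v_{k+1})/2 for 1 ≤ k ≤ 172. The particular solution to v_k − (v_{k-1} + v_{k+1})/2 = 1 is v_k = −k^2. Adding homogeneous solution A + B k and matching boundaries gives v_k = k (173 − k). Substituting k = 156: v_156 = 156 · 17 = 2652.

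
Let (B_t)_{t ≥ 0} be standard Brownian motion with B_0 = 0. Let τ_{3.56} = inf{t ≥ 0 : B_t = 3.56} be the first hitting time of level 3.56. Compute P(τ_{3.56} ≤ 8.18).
P(τ_{3.56} ≤ 8.18) = 2(1 − Φ(3.56/√8.18)) = 2(1 − Φ(1.2447)) ≈ 0.2132

By the reflection principle for standard BM, P(τ_b ≤ t) = 2 · P(B_t ≥ b). Since B_t ~ N(0, t), P(B_t ≥ 3.56) = 1 − Φ(3.56/√t) = 1 − Φ(3.56/√8.18) = 1 − Φ(1.2447) ≈ 0.10662. Doubling: P(τ_{3.56} ≤ 8.18) ≈ 2 · 0.10662 = 0.21324 ≈ 0.2132.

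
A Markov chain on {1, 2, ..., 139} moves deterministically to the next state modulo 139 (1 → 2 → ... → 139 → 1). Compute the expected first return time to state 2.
E[T_2 | X_0 = 2] = 139

The chain cycles deterministically, so starting at state 2 it returns in exactly 139 steps. Equivalently, the stationary distribution is uniform π_j = 1/139 for every state j, so by Kac's formula E[T_2] = 1/π_2 = 139.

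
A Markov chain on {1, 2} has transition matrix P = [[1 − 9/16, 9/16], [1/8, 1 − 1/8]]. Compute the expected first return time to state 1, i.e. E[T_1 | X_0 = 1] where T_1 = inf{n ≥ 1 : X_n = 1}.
E[T_1 | X_0 = 1] = 1/π_1 = 11/2

For an irreducible recurrent Markov chain with stationary distribution π, E[T_i | X_0 = i] = 1/π_i (Kac's formula). Here π_1 = (1/8)/(9/16 + 1/8) = (1/8)/(11/16) = 2/11, so E[T_1 | X_0 = 1] = 1/π_1 = (9/16 + 1/8)/(1/8) = (11/16)/(1/8) = 11/2.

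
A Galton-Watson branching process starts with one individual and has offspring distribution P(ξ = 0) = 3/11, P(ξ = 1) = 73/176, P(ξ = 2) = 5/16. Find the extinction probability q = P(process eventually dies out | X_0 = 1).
q = 48/55

The pgf is f(s) = 3/11 + 73/176·s + 5/16·s². The extinction probability q is the smallest fixed point of f in [0, 1]. Setting s = f(s):
  5/16·s² + (73/176 − 1)·s + 3/11 = 0
  5/16·s² − (3/11 + 5/16)·s + 3/11 = 0
which factors as (s − 1)·(5/16·s − 3/11) = 0, giving roots s = 1 and s = (3/11)/(5/16) = 48/55.
Mean offspring μ = 73/176 + 2·5/16 = 183/176 > 1 (supercritical), so q < 1. The extinction probability is the smaller root: q = (3/11)/(5/16) = 48/55.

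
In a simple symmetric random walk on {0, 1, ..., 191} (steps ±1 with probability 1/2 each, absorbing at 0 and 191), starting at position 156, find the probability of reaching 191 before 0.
P(hit 191 before 0) = 156/191

Let u_k = P(hit 191 before 0 | start at k). Then u_0 = 0, u_191 = 1, and u_k = u_{k-1}/2 + u_{k+1}/2 for 1 ≤ k ≤ 190. This harmonic recurrence is solved by u_k = k/191, giving u_156 = 156/191.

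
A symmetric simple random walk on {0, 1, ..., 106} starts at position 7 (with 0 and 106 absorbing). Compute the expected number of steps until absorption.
E[τ | X_0 = 7] = 693

Let v_k = E[τ | X_0 = k]. Boundary: v_0 = v_106 = 0. Recurrence: v_k = 1 + (v_{k-1} + v_{k+1})/2 for 1 ≤ k ≤ 105. The particular solution to v_k − (v_{k-1} + v_{k+1})/2 = 1 is v_k = −k^2. Adding homogeneous solution A + B k and matching boundaries gives v_k = k (106 − k). Substituting k = 7: v_7 = 7 · 99 = 693.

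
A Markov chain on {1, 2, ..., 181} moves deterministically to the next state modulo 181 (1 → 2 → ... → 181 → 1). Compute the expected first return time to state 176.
E[T_176 | X_0 = 176] = 181

The chain cycles deterministically, so starting at state 176 it returns in exactly 181 steps. Equivalently, the stationary distribution is uniform π_j = 1/181 for every state j, so by Kac's formula E[T_176] = 1/π_176 = 181.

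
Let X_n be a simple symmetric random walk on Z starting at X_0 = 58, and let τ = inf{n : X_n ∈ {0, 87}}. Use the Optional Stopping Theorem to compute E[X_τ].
E[X_τ] = 58

X_n is a martingale and τ is a bounded-mean stopping time (indeed τ is finite a.s. with bounded expectation since the walk is in a bounded region). By the OST, E[X_τ] = E[X_0] = 58. Equivalently: E[X_τ] = 87 · P(hit 87 first) + 0 · P(hit 0 first) = 87 · (58/87) = 58.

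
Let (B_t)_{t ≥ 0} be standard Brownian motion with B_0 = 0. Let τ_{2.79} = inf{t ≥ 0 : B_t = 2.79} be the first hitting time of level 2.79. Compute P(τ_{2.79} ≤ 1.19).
P(τ_{2.79} ≤ 1.19) = 2(1 − Φ(2.79/√1.19)) = 2(1 − Φ(2.5576)) ≈ 0.0105

By the reflection principle for standard BM, P(τ_b ≤ t) = 2 · P(B_t ≥ b). Since B_t ~ N(0, t), P(B_t ≥ 2.79) = 1 − Φ(2.79/√t) = 1 − Φ(2.79/√1.19) = 1 − Φ(2.5576) ≈ 0.00527. Doubling: P(τ_{2.79} ≤ 1.19) ≈ 2 · 0.00527 = 0.01054 ≈ 0.0105.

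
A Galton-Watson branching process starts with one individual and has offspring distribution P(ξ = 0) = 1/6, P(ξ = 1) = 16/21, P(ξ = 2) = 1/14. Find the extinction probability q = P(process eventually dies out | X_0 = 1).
q = 1

Mean offspring μ = 0·1/6 + 1·16/21 + 2·1/14 = 19/21 ≤ 1. For μ ≤ 1 with offspring not concentrated at 1, the Galton-Watson process goes extinct almost surely, so q = 1.
(Algebraic check: The pgf is f(s) = 1/6 + 16/21·s + 1/14·s². The extinction probability q is the smallest fixed point of f in [0, 1]. Setting s = f(s):
  1/14·s² + (16/21 − 1)·s + 1/6 = 0
  1/14·s² − (1/6 + 1/14)·s + 1/6 = 0
which factors as (s − 1)·(1/14·s − 1/6) = 0, giving roots s = 1 and s = (1/6)/(1/14) = 7/3. Since 7/3 ≥ 1, the smallest root in [0, 1] is s = 1.)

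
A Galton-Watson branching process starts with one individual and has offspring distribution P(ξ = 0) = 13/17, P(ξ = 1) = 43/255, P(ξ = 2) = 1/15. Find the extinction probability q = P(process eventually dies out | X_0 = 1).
q = 1

Mean offspring μ = 0·13/17 + 1·43/255 + 2·1/15 = 77/255 ≤ 1. For μ ≤ 1 with offspring not concentrated at 1, the Galton-Watson process goes extinct almost surely, so q = 1.
(Algebraic check: The pgf is f(s) = 13/17 + 43/255·s + 1/15·s². The extinction probability q is the smallest fixed point of f in [0, 1]. Setting s = f(s):
  1/15·s² + (43/255 − 1)·s + 13/17 = 0
  1/15·s² − (13/17 + 1/15)·s + 13/17 = 0
which factors as (s − 1)·(1/15·s − 13/17) = 0, giving roots s = 1 and s = (13/17)/(1/15) = 195/17. Since 195/17 ≥ 1, the smallest root in [0, 1] is s = 1.)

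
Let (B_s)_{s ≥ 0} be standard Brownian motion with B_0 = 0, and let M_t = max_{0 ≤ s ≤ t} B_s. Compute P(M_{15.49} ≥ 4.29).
P(M_{15.49} ≥ 4.29) = 2·P(B_{15.49} ≥ 4.29) = 2(1 − Φ(4.29/√15.49)) ≈ 0.2757

By the reflection principle for Brownian motion, P(M_t ≥ a) = 2 · P(B_t ≥ a) for a ≥ 0. Since B_t ~ N(0, t), P(B_t ≥ 4.29) = 1 − Φ(4.29/√t) = 1 − Φ(4.29/√15.49) = 1 − Φ(1.0900). So
  P(M_{15.49} ≥ 4.29) = 2(1 − Φ(1.0900)) ≈ 0.2757.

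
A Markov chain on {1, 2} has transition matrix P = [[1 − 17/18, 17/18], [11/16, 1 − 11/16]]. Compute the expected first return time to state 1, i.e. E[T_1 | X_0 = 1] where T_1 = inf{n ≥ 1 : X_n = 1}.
E[T_1 | X_0 = 1] = 1/π_1 = 235/99

For an irreducible recurrent Markov chain with stationary distribution π, E[T_i | X_0 = i] = 1/π_i (Kac's formula). Here π_1 = (11/16)/(17/18 + 11/16) = (11/16)/(235/144) = 99/235, so E[T_1 | X_0 = 1] = 1/π_1 = (17/18 + 11/16)/(11/16) = (235/144)/(11/16) = 235/99.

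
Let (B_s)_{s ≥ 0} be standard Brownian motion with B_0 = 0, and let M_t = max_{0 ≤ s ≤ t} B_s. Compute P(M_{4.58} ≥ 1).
P(M_{4.58} ≥ 1) = 2·P(B_{4.58} ≥ 1) = 2(1 − Φ(1/√4.58)) ≈ 0.6403

By the reflection principle for Brownian motion, P(M_t ≥ a) = 2 · P(B_t ≥ a) for a ≥ 0. Since B_t ~ N(0, t), P(B_t ≥ 1) = 1 − Φ(1/√t) = 1 − Φ(1/√4.58) = 1 − Φ(0.4673). So
  P(M_{4.58} ≥ 1) = 2(1 − Φ(0.4673)) ≈ 0.6403.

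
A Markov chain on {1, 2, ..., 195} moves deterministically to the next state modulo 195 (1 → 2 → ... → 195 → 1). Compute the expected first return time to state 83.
E[T_83 | X_0 = 83] = 195

The chain cycles deterministically, so starting at state 83 it returns in exactly 195 steps. Equivalently, the stationary distribution is uniform π_j = 1/195 for every state j, so by Kac's formula E[T_83] = 1/π_83 = 195.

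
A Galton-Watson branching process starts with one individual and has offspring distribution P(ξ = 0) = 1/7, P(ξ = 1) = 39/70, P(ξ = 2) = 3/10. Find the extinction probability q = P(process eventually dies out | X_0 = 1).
q = 10/21

The pgf is f(s) = 1/7 + 39/70·s + 3/10·s². The extinction probability q is the smallest fixed point of f in [0, 1]. Setting s = f(s):
  3/10·s² + (39/70 − 1)·s + 1/7 = 0
  3/10·s² − (1/7 + 3/10)·s + 1/7 = 0
which factors as (s − 1)·(3/10·s − 1/7) = 0, giving roots s = 1 and s = (1/7)/(3/10) = 10/21.
Mean offspring μ = 39/70 + 2·3/10 = 81/70 > 1 (supercritical), so q < 1. The extinction probability is the smaller root: q = (1/7)/(3/10) = 10/21.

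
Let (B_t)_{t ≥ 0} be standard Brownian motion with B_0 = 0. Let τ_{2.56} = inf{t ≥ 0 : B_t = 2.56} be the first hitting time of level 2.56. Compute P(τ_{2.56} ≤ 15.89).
P(τ_{2.56} ≤ 15.89) = 2(1 − Φ(2.56/√15.89)) = 2(1 − Φ(0.6422)) ≈ 0.5207

By the reflection principle for standard BM, P(τ_b ≤ t) = 2 · P(B_t ≥ b). Since B_t ~ N(0, t), P(B_t ≥ 2.56) = 1 − Φ(2.56/√t) = 1 − Φ(2.56/√15.89) = 1 − Φ(0.6422) ≈ 0.26037. Doubling: P(τ_{2.56} ≤ 15.89) ≈ 2 · 0.26037 = 0.52074 ≈ 0.5207.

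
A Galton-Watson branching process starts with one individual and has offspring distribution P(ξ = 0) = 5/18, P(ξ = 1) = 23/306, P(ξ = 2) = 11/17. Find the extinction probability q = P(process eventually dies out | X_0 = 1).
q = 85/198

The pgf is f(s) = 5/18 + 23/306·s + 11/17·s². The extinction probability q is the smallest fixed point of f in [0, 1]. Setting s = f(s):
  11/17·s² + (23/306 − 1)·s + 5/18 = 0
  11/17·s² − (5/18 + 11/17)·s + 5/18 = 0
which factors as (s − 1)·(11/17·s − 5/18) = 0, giving roots s = 1 and s = (5/18)/(11/17) = 85/198.
Mean offspring μ = 23/306 + 2·11/17 = 419/306 > 1 (supercritical), so q < 1. The extinction probability is the smaller root: q = (5/18)/(11/17) = 85/198.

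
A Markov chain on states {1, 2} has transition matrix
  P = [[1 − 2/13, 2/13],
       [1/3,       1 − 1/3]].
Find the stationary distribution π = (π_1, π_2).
π_1 = 13/19, π_2 = 6/19

Solve πP = π with π_1 + π_2 = 1. From πP = π: π_1 · (1 − 2/13) + π_2 · 1/3 = π_1 ⇒ π_2 · 1/3 = π_1 · 2/13 ⇒ π_2/π_1 = (2/13)/(1/3) = 6/13. Together with π_1 + π_2 = 1:
  π_1 = (1/3)/(2/13 + 1/3) = (1/3)/(19/39) = 13/19,
  π_2 = (2/13)/(2/13 + 1/3) = (2/13)/(19/39) = 6/19.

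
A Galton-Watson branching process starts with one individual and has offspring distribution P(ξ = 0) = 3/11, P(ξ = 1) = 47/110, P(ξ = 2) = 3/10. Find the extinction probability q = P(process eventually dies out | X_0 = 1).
q = 10/11

The pgf is f(s) = 3/11 + 47/110·s + 3/10·s². The extinction probability q is the smallest fixed point of f in [0, 1]. Setting s = f(s):
  3/10·s² + (47/110 − 1)·s + 3/11 = 0
  3/10·s² − (3/11 + 3/10)·s + 3/11 = 0
which factors as (s − 1)·(3/10·s − 3/11) = 0, giving roots s = 1 and s = (3/11)/(3/10) = 10/11.
Mean offspring μ = 47/110 + 2·3/10 = 113/110 > 1 (supercritical), so q < 1. The extinction probability is the smaller root: q = (3/11)/(3/10) = 10/11.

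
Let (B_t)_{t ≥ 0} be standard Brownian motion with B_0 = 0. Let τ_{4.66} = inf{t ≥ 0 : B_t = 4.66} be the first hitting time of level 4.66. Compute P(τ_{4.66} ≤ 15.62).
P(τ_{4.66} ≤ 15.62) = 2(1 − Φ(4.66/√15.62)) = 2(1 − Φ(1.1791)) ≈ 0.2384

By the reflection principle for standard BM, P(τ_b ≤ t) = 2 · P(B_t ≥ b). Since B_t ~ N(0, t), P(B_t ≥ 4.66) = 1 − Φ(4.66/√t) = 1 − Φ(4.66/√15.62) = 1 − Φ(1.1791) ≈ 0.11918. Doubling: P(τ_{4.66} ≤ 15.62) ≈ 2 · 0.11918 = 0.23836 ≈ 0.2384.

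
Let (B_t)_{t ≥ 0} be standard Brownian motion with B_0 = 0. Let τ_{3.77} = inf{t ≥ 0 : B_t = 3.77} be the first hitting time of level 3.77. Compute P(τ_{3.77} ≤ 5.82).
P(τ_{3.77} ≤ 5.82) = 2(1 − Φ(3.77/√5.82)) = 2(1 − Φ(1.5627)) ≈ 0.1181

By the reflection principle for standard BM, P(τ_b ≤ t) = 2 · P(B_t ≥ b). Since B_t ~ N(0, t), P(B_t ≥ 3.77) = 1 − Φ(3.77/√t) = 1 − Φ(3.77/√5.82) = 1 − Φ(1.5627) ≈ 0.05906. Doubling: P(τ_{3.77} ≤ 5.82) ≈ 2 · 0.05906 = 0.11812 ≈ 0.1181.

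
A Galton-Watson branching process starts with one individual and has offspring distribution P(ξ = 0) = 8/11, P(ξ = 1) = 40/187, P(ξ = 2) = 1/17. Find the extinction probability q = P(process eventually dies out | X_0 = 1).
q = 1

Mean offspring μ = 0·8/11 + 1·40/187 + 2·1/17 = 62/187 ≤ 1. For μ ≤ 1 with offspring not concentrated at 1, the Galton-Watson process goes extinct almost surely, so q = 1.
(Algebraic check: The pgf is f(s) = 8/11 + 40/187·s + 1/17·s². The extinction probability q is the smallest fixed point of f in [0, 1]. Setting s = f(s):
  1/17·s² + (40/187 − 1)·s + 8/11 = 0
  1/17·s² − (8/11 + 1/17)·s + 8/11 = 0
which factors as (s − 1)·(1/17·s − 8/11) = 0, giving roots s = 1 and s = (8/11)/(1/17) = 136/11. Since 136/11 ≥ 1, the smallest root in [0, 1] is s = 1.)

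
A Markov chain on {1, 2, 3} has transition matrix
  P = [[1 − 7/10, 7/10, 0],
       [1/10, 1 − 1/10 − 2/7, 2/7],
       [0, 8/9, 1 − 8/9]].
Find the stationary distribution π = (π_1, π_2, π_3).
π = (4/41, 28/41, 9/41)

This is a birth-death chain on three states, which satisfies detailed balance: π_1 · P_{12} = π_2 · P_{21} and π_2 · P_{23} = π_3 · P_{32}.
From π_1 · 7/10 = π_2 · 1/10: π_2/π_1 = (7/10)/(1/10) = 7.
From π_2 · 2/7 = π_3 · 8/9: π_3/π_2 = (2/7)/(8/9) = 9/28.
Take π_1 proportional to 1; then unnormalized π = (1, 7, 9/4). Normalize by dividing by the sum 41/4:
  π = (4/41, 28/41, 9/41).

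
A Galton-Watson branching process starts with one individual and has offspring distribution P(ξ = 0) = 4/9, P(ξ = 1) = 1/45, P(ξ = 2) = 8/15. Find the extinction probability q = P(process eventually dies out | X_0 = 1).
q = 5/6

The pgf is f(s) = 4/9 + 1/45·s + 8/15·s². The extinction probability q is the smallest fixed point of f in [0, 1]. Setting s = f(s):
  8/15·s² + (1/45 − 1)·s + 4/9 = 0
  8/15·s² − (4/9 + 8/15)·s + 4/9 = 0
which factors as (s − 1)·(8/15·s − 4/9) = 0, giving roots s = 1 and s = (4/9)/(8/15) = 5/6.
Mean offspring μ = 1/45 + 2·8/15 = 49/45 > 1 (supercritical), so q < 1. The extinction probability is the smaller root: q = (4/9)/(8/15) = 5/6.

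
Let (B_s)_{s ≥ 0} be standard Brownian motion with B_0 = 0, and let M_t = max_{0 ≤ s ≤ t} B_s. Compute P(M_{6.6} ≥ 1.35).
P(M_{6.6} ≥ 1.35) = 2·P(B_{6.6} ≥ 1.35) = 2(1 − Φ(1.35/√6.6)) ≈ 0.5992

By the reflection principle for Brownian motion, P(M_t ≥ a) = 2 · P(B_t ≥ a) for a ≥ 0. Since B_t ~ N(0, t), P(B_t ≥ 1.35) = 1 − Φ(1.35/√t) = 1 − Φ(1.35/√6.6) = 1 − Φ(0.5255). So
  P(M_{6.6} ≥ 1.35) = 2(1 − Φ(0.5255)) ≈ 0.5992.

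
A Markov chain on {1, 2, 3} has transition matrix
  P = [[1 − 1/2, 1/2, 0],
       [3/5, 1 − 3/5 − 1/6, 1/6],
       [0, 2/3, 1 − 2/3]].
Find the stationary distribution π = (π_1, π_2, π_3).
π = (24/49, 20/49, 5/49)

This is a birth-death chain on three states, which satisfies detailed balance: π_1 · P_{12} = π_2 · P_{21} and π_2 · P_{23} = π_3 · P_{32}.
From π_1 · 1/2 = π_2 · 3/5: π_2/π_1 = (1/2)/(3/5) = 5/6.
From π_2 · 1/6 = π_3 · 2/3: π_3/π_2 = (1/6)/(2/3) = 1/4.
Take π_1 proportional to 1; then unnormalized π = (1, 5/6, 5/24). Normalize by dividing by the sum 49/24:
  π = (24/49, 20/49, 5/49).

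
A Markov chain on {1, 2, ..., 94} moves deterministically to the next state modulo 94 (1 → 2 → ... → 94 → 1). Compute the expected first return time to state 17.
E[T_17 | X_0 = 17] = 94

The chain cycles deterministically, so starting at state 17 it returns in exactly 94 steps. Equivalently, the stationary distribution is uniform π_j = 1/94 for every state j, so by Kac's formula E[T_17] = 1/π_17 = 94.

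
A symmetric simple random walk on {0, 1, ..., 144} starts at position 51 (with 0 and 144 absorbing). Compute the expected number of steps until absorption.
E[τ | X_0 = 51] = 4743

Let v_k = E[τ | X_0 = k]. Boundary: v_0 = v_144 = 0. Recurrence: v_k = 1 + (v_{k-1} + v_{k+1})/2 for 1 ≤ k ≤ 143. The particular solution to v_k − (v_{k-1} + v_{k+1})/2 = 1 is v_k = −k^2. Adding homogeneous solution A + B k and matching boundaries gives v_k = k (144 − k). Substituting k = 51: v_51 = 51 · 93 = 4743.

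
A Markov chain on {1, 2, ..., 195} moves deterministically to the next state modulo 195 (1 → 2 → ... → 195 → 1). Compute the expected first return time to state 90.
E[T_90 | X_0 = 90] = 195

The chain cycles deterministically, so starting at state 90 it returns in exactly 195 steps. Equivalently, the stationary distribution is uniform π_j = 1/195 for every state j, so by Kac's formula E[T_90] = 1/π_90 = 195.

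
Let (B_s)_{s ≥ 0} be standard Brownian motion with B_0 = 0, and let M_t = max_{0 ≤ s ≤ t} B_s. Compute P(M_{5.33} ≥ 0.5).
P(M_{5.33} ≥ 0.5) = 2·P(B_{5.33} ≥ 0.5) = 2(1 − Φ(0.5/√5.33)) ≈ 0.8285

By the reflection principle for Brownian motion, P(M_t ≥ a) = 2 · P(B_t ≥ a) for a ≥ 0. Since B_t ~ N(0, t), P(B_t ≥ 0.5) = 1 − Φ(0.5/√t) = 1 − Φ(0.5/√5.33) = 1 − Φ(0.2166). So
  P(M_{5.33} ≥ 0.5) = 2(1 − Φ(0.2166)) ≈ 0.8285.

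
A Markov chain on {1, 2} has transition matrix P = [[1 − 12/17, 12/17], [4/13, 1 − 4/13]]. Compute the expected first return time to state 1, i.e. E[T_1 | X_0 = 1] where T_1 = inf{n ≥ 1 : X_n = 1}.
E[T_1 | X_0 = 1] = 1/π_1 = 56/17

For an irreducible recurrent Markov chain with stationary distribution π, E[T_i | X_0 = i] = 1/π_i (Kac's formula). Here π_1 = (4/13)/(12/17 + 4/13) = (4/13)/(224/221) = 17/56, so E[T_1 | X_0 = 1] = 1/π_1 = (12/17 + 4/13)/(4/13) = (224/221)/(4/13) = 56/17.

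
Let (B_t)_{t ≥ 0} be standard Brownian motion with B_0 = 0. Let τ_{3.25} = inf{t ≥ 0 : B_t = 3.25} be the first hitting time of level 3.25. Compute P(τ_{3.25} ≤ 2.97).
P(τ_{3.25} ≤ 2.97) = 2(1 − Φ(3.25/√2.97)) = 2(1 − Φ(1.8858)) ≈ 0.0593

By the reflection principle for standard BM, P(τ_b ≤ t) = 2 · P(B_t ≥ b). Since B_t ~ N(0, t), P(B_t ≥ 3.25) = 1 − Φ(3.25/√t) = 1 − Φ(3.25/√2.97) = 1 − Φ(1.8858) ≈ 0.02966. Doubling: P(τ_{3.25} ≤ 2.97) ≈ 2 · 0.02966 = 0.05932 ≈ 0.0593.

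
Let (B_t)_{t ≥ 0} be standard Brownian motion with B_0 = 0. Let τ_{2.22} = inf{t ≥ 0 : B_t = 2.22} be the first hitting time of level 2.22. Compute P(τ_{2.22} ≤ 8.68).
P(τ_{2.22} ≤ 8.68) = 2(1 − Φ(2.22/√8.68)) = 2(1 − Φ(0.7535)) ≈ 0.4511

By the reflection principle for standard BM, P(τ_b ≤ t) = 2 · P(B_t ≥ b). Since B_t ~ N(0, t), P(B_t ≥ 2.22) = 1 − Φ(2.22/√t) = 1 − Φ(2.22/√8.68) = 1 − Φ(0.7535) ≈ 0.22557. Doubling: P(τ_{2.22} ≤ 8.68) ≈ 2 · 0.22557 = 0.45114 ≈ 0.4511.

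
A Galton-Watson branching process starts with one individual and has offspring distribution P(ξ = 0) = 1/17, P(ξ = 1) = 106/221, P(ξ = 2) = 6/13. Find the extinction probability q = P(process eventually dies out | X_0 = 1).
q = 13/102

The pgf is f(s) = 1/17 + 106/221·s + 6/13·s². The extinction probability q is the smallest fixed point of f in [0, 1]. Setting s = f(s):
  6/13·s² + (106/221 − 1)·s + 1/17 = 0
  6/13·s² − (1/17 + 6/13)·s + 1/17 = 0
which factors as (s − 1)·(6/13·s − 1/17) = 0, giving roots s = 1 and s = (1/17)/(6/13) = 13/102.
Mean offspring μ = 106/221 + 2·6/13 = 310/221 > 1 (supercritical), so q < 1. The extinction probability is the smaller root: q = (1/17)/(6/13) = 13/102.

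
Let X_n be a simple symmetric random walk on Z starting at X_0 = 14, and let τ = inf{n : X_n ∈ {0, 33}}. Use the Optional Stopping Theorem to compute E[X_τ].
E[X_τ] = 14

X_n is a martingale and τ is a bounded-mean stopping time (indeed τ is finite a.s. with bounded expectation since the walk is in a bounded region). By the OST, E[X_τ] = E[X_0] = 14. Equivalently: E[X_τ] = 33 · P(hit 33 first) + 0 · P(hit 0 first) = 33 · (14/33) = 14.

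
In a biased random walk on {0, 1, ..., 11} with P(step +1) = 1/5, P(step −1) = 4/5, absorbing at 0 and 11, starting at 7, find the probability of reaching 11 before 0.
P(hit 11 before 0) = (1 − (4)^7) / (1 − (4)^11) = 5461/1398101

Let u_k denote P(reach 11 before 0 | start at k). Boundary: u_0 = 0, u_11 = 1. Recurrence: u_k = 1/5·u_{k+1} + 4/5·u_{k-1} for 1 ≤ k ≤ 10. Try u_k = A + B·r^k with r = q/p = (4/5)/(1/5) = 4. Substitution satisfies the recurrence; boundary conditions give:
  u_k = (1 − r^k) / (1 − r^N) = (1 − (4)^7) / (1 − (4)^11) = 5461/1398101.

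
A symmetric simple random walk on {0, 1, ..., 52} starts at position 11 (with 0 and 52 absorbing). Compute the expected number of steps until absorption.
E[τ | X_0 = 11] = 451

Let v_k = E[τ | X_0 = k]. Boundary: v_0 = v_52 = 0. Recurrence: v_k = 1 + (v_{k-1} + v_{k+1})/2 for 1 ≤ k ≤ 51. The particular solution to v_k − (v_{k-1} + v_{k+1})/2 = 1 is v_k = −k^2. Adding homogeneous solution A + B k and matching boundaries gives v_k = k (52 − k). Substituting k = 11: v_11 = 11 · 41 = 451.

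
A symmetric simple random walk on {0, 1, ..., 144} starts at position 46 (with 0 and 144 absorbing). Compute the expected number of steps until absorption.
E[τ | X_0 = 46] = 4508

Let v_k = E[τ | X_0 = k]. Boundary: v_0 = v_144 = 0. Recurrence: v_k = 1 + (v_{k-1} + v_{k+1})/2 for 1 ≤ k ≤ 143. The particular solution to v_k − (v_{k-1} + v_{k+1})/2 = 1 is v_k = −k^2. Adding homogeneous solution A + B k and matching boundaries gives v_k = k (144 − k). Substituting k = 46: v_46 = 46 · 98 = 4508.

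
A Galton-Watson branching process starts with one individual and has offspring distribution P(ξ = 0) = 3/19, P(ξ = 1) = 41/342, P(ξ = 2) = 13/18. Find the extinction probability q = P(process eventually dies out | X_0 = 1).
q = 54/247

The pgf is f(s) = 3/19 + 41/342·s + 13/18·s². The extinction probability q is the smallest fixed point of f in [0, 1]. Setting s = f(s):
  13/18·s² + (41/342 − 1)·s + 3/19 = 0
  13/18·s² − (3/19 + 13/18)·s + 3/19 = 0
which factors as (s − 1)·(13/18·s − 3/19) = 0, giving roots s = 1 and s = (3/19)/(13/18) = 54/247.
Mean offspring μ = 41/342 + 2·13/18 = 535/342 > 1 (supercritical), so q < 1. The extinction probability is the smaller root: q = (3/19)/(13/18) = 54/247.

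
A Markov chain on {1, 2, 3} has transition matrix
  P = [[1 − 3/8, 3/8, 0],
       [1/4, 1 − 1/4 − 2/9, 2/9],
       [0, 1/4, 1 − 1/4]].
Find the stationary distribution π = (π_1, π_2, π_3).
π = (6/23, 9/23, 8/23)

This is a birth-death chain on three states, which satisfies detailed balance: π_1 · P_{12} = π_2 · P_{21} and π_2 · P_{23} = π_3 · P_{32}.
From π_1 · 3/8 = π_2 · 1/4: π_2/π_1 = (3/8)/(1/4) = 3/2.
From π_2 · 2/9 = π_3 · 1/4: π_3/π_2 = (2/9)/(1/4) = 8/9.
Take π_1 proportional to 1; then unnormalized π = (1, 3/2, 4/3). Normalize by dividing by the sum 23/6:
  π = (6/23, 9/23, 8/23).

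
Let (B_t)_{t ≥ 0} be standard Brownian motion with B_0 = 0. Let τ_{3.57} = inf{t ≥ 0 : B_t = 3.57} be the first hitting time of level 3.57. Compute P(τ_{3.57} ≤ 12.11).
P(τ_{3.57} ≤ 12.11) = 2(1 − Φ(3.57/√12.11)) = 2(1 − Φ(1.0259)) ≈ 0.3049

By the reflection principle for standard BM, P(τ_b ≤ t) = 2 · P(B_t ≥ b). Since B_t ~ N(0, t), P(B_t ≥ 3.57) = 1 − Φ(3.57/√t) = 1 − Φ(3.57/√12.11) = 1 − Φ(1.0259) ≈ 0.15247. Doubling: P(τ_{3.57} ≤ 12.11) ≈ 2 · 0.15247 = 0.30494 ≈ 0.3049.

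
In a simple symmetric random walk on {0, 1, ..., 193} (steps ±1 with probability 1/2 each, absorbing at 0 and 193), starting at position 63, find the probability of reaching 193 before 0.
P(hit 193 before 0) = 63/193

Let u_k = P(hit 193 before 0 | start at k). Then u_0 = 0, u_193 = 1, and u_k = u_{k-1}/2 + u_{k+1}/2 for 1 ≤ k ≤ 192. This harmonic recurrence is solved by u_k = k/193, giving u_63 = 63/193.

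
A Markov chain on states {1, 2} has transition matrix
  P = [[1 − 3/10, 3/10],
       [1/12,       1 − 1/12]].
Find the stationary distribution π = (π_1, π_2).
π_1 = 5/23, π_2 = 18/23

Solve πP = π with π_1 + π_2 = 1. From πP = π: π_1 · (1 − 3/10) + π_2 · 1/12 = π_1 ⇒ π_2 · 1/12 = π_1 · 3/10 ⇒ π_2/π_1 = (3/10)/(1/12) = 18/5. Together with π_1 + π_2 = 1:
  π_1 = (1/12)/(3/10 + 1/12) = (1/12)/(23/60) = 5/23,
  π_2 = (3/10)/(3/10 + 1/12) = (3/10)/(23/60) = 18/23.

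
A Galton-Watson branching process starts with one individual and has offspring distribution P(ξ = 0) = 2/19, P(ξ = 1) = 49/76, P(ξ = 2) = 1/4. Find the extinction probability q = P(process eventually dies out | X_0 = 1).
q = 8/19

The pgf is f(s) = 2/19 + 49/76·s + 1/4·s². The extinction probability q is the smallest fixed point of f in [0, 1]. Setting s = f(s):
  1/4·s² + (49/76 − 1)·s + 2/19 = 0
  1/4·s² − (2/19 + 1/4)·s + 2/19 = 0
which factors as (s − 1)·(1/4·s − 2/19) = 0, giving roots s = 1 and s = (2/19)/(1/4) = 8/19.
Mean offspring μ = 49/76 + 2·1/4 = 87/76 > 1 (supercritical), so q < 1. The extinction probability is the smaller root: q = (2/19)/(1/4) = 8/19.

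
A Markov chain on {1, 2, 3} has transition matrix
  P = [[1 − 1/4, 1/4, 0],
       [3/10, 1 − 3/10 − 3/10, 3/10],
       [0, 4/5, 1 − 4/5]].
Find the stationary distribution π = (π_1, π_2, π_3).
π = (48/103, 40/103, 15/103)

This is a birth-death chain on three states, which satisfies detailed balance: π_1 · P_{12} = π_2 · P_{21} and π_2 · P_{23} = π_3 · P_{32}.
From π_1 · 1/4 = π_2 · 3/10: π_2/π_1 = (1/4)/(3/10) = 5/6.
From π_2 · 3/10 = π_3 · 4/5: π_3/π_2 = (3/10)/(4/5) = 3/8.
Take π_1 proportional to 1; then unnormalized π = (1, 5/6, 5/16). Normalize by dividing by the sum 103/48:
  π = (48/103, 40/103, 15/103).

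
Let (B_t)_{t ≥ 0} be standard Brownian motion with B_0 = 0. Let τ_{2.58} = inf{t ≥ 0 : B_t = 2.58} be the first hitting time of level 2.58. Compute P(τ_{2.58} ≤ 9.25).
P(τ_{2.58} ≤ 9.25) = 2(1 − Φ(2.58/√9.25)) = 2(1 − Φ(0.8483)) ≈ 0.3963

By the reflection principle for standard BM, P(τ_b ≤ t) = 2 · P(B_t ≥ b). Since B_t ~ N(0, t), P(B_t ≥ 2.58) = 1 − Φ(2.58/√t) = 1 − Φ(2.58/√9.25) = 1 − Φ(0.8483) ≈ 0.19814. Doubling: P(τ_{2.58} ≤ 9.25) ≈ 2 · 0.19814 = 0.39628 ≈ 0.3963.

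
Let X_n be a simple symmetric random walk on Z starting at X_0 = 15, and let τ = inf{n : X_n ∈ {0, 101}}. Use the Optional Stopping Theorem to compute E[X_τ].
E[X_τ] = 15

X_n is a martingale and τ is a bounded-mean stopping time (indeed τ is finite a.s. with bounded expectation since the walk is in a bounded region). By the OST, E[X_τ] = E[X_0] = 15. Equivalently: E[X_τ] = 101 · P(hit 101 first) + 0 · P(hit 0 first) = 101 · (15/101) = 15.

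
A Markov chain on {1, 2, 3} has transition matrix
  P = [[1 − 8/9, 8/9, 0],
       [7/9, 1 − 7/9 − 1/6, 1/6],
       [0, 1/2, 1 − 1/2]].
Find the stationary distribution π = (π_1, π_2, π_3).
π = (21/53, 24/53, 8/53)

This is a birth-death chain on three states, which satisfies detailed balance: π_1 · P_{12} = π_2 · P_{21} and π_2 · P_{23} = π_3 · P_{32}.
From π_1 · 8/9 = π_2 · 7/9: π_2/π_1 = (8/9)/(7/9) = 8/7.
From π_2 · 1/6 = π_3 · 1/2: π_3/π_2 = (1/6)/(1/2) = 1/3.
Take π_1 proportional to 1; then unnormalized π = (1, 8/7, 8/21). Normalize by dividing by the sum 53/21:
  π = (21/53, 24/53, 8/53).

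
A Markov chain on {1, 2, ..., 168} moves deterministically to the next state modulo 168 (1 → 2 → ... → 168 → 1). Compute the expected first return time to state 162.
E[T_162 | X_0 = 162] = 168

The chain cycles deterministically, so starting at state 162 it returns in exactly 168 steps. Equivalently, the stationary distribution is uniform π_j = 1/168 for every state j, so by Kac's formula E[T_162] = 1/π_162 = 168.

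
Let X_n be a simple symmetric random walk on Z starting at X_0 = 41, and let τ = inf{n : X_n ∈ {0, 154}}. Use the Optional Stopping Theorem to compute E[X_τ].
E[X_τ] = 41

X_n is a martingale and τ is a bounded-mean stopping time (indeed τ is finite a.s. with bounded expectation since the walk is in a bounded region). By the OST, E[X_τ] = E[X_0] = 41. Equivalently: E[X_τ] = 154 · P(hit 154 first) + 0 · P(hit 0 first) = 154 · (41/154) = 41.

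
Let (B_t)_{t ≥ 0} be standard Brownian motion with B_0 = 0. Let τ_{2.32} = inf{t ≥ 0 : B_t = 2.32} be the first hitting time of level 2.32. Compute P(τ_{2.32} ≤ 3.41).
P(τ_{2.32} ≤ 3.41) = 2(1 − Φ(2.32/√3.41)) = 2(1 − Φ(1.2564)) ≈ 0.2090

By the reflection principle for standard BM, P(τ_b ≤ t) = 2 · P(B_t ≥ b). Since B_t ~ N(0, t), P(B_t ≥ 2.32) = 1 − Φ(2.32/√t) = 1 − Φ(2.32/√3.41) = 1 − Φ(1.2564) ≈ 0.10449. Doubling: P(τ_{2.32} ≤ 3.41) ≈ 2 · 0.10449 = 0.20898 ≈ 0.2090.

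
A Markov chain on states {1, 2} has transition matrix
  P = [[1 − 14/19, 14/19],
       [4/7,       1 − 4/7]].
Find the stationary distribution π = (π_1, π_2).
π_1 = 38/87, π_2 = 49/87

Solve πP = π with π_1 + π_2 = 1. From πP = π: π_1 · (1 − 14/19) + π_2 · 4/7 = π_1 ⇒ π_2 · 4/7 = π_1 · 14/19 ⇒ π_2/π_1 = (14/19)/(4/7) = 49/38. Together with π_1 + π_2 = 1:
  π_1 = (4/7)/(14/19 + 4/7) = (4/7)/(174/133) = 38/87,
  π_2 = (14/19)/(14/19 + 4/7) = (14/19)/(174/133) = 49/87.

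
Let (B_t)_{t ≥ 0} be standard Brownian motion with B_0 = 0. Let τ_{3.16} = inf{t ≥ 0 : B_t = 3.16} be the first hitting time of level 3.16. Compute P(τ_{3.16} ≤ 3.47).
P(τ_{3.16} ≤ 3.47) = 2(1 − Φ(3.16/√3.47)) = 2(1 − Φ(1.6964)) ≈ 0.0898

By the reflection principle for standard BM, P(τ_b ≤ t) = 2 · P(B_t ≥ b). Since B_t ~ N(0, t), P(B_t ≥ 3.16) = 1 − Φ(3.16/√t) = 1 − Φ(3.16/√3.47) = 1 − Φ(1.6964) ≈ 0.04491. Doubling: P(τ_{3.16} ≤ 3.47) ≈ 2 · 0.04491 = 0.08982 ≈ 0.0898.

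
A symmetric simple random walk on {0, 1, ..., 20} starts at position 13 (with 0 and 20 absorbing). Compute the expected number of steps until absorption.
E[τ | X_0 = 13] = 91

Let v_k = E[τ | X_0 = k]. Boundary: v_0 = v_20 = 0. Recurrence: v_k = 1 + (v_{k-1} + v_{k+1})/2 for 1 ≤ k ≤ 19. The particular solution to v_k − (v_{k-1} + v_{k+1})/2 = 1 is v_k = −k^2. Adding homogeneous solution A + B k and matching boundaries gives v_k = k (20 − k). Substituting k = 13: v_13 = 13 · 7 = 91.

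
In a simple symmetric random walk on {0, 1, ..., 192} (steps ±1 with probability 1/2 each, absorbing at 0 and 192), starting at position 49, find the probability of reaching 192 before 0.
P(hit 192 before 0) = 49/192

Let u_k = P(hit 192 before 0 | start at k). Then u_0 = 0, u_192 = 1, and u_k = u_{k-1}/2 + u_{k+1}/2 for 1 ≤ k ≤ 191. This harmonic recurrence is solved by u_k = k/192, giving u_49 = 49/192.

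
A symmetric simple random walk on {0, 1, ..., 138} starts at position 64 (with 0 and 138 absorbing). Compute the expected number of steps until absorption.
E[τ | X_0 = 64] = 4736

Let v_k = E[τ | X_0 = k]. Boundary: v_0 = v_138 = 0. Recurrence: v_k = 1 + (v_{k-1} + v_{k+1})/2 for 1 ≤ k ≤ 137. The particular solution to v_k − (v_{k-1} + v_{k+1})/2 = 1 is v_k = −k^2. Adding homogeneous solution A + B k and matching boundaries gives v_k = k (138 − k). Substituting k = 64: v_64 = 64 · 74 = 4736.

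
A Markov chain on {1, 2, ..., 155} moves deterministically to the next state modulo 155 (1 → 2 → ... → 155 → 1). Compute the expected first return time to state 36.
E[T_36 | X_0 = 36] = 155

The chain cycles deterministically, so starting at state 36 it returns in exactly 155 steps. Equivalently, the stationary distribution is uniform π_j = 1/155 for every state j, so by Kac's formula E[T_36] = 1/π_36 = 155.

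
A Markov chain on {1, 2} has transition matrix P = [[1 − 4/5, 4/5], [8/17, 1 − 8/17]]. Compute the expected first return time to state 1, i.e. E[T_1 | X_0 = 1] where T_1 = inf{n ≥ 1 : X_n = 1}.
E[T_1 | X_0 = 1] = 1/π_1 = 27/10

For an irreducible recurrent Markov chain with stationary distribution π, E[T_i | X_0 = i] = 1/π_i (Kac's formula). Here π_1 = (8/17)/(4/5 + 8/17) = (8/17)/(108/85) = 10/27, so E[T_1 | X_0 = 1] = 1/π_1 = (4/5 + 8/17)/(8/17) = (108/85)/(8/17) = 27/10.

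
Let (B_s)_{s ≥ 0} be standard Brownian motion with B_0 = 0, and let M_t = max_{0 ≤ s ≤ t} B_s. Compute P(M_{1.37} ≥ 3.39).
P(M_{1.37} ≥ 3.39) = 2·P(B_{1.37} ≥ 3.39) = 2(1 − Φ(3.39/√1.37)) ≈ 0.0038

By the reflection principle for Brownian motion, P(M_t ≥ a) = 2 · P(B_t ≥ a) for a ≥ 0. Since B_t ~ N(0, t), P(B_t ≥ 3.39) = 1 − Φ(3.39/√t) = 1 − Φ(3.39/√1.37) = 1 − Φ(2.8963). So
  P(M_{1.37} ≥ 3.39) = 2(1 − Φ(2.8963)) ≈ 0.0038.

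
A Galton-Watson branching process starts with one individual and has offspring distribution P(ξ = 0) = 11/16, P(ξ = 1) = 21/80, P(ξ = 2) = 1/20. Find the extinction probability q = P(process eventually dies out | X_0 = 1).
q = 1

Mean offspring μ = 0·11/16 + 1·21/80 + 2·1/20 = 29/80 ≤ 1. For μ ≤ 1 with offspring not concentrated at 1, the Galton-Watson process goes extinct almost surely, so q = 1.
(Algebraic check: The pgf is f(s) = 11/16 + 21/80·s + 1/20·s². The extinction probability q is the smallest fixed point of f in [0, 1]. Setting s = f(s):
  1/20·s² + (21/80 − 1)·s + 11/16 = 0
  1/20·s² − (11/16 + 1/20)·s + 11/16 = 0
which factors as (s − 1)·(1/20·s − 11/16) = 0, giving roots s = 1 and s = (11/16)/(1/20) = 55/4. Since 55/4 ≥ 1, the smallest root in [0, 1] is s = 1.)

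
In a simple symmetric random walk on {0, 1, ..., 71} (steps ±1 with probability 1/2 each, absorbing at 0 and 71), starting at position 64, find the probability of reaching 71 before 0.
P(hit 71 before 0) = 64/71

Let u_k = P(hit 71 before 0 | start at k). Then u_0 = 0, u_71 = 1, and u_k = u_{k-1}/2 + u_{k+1}/2 for 1 ≤ k ≤ 70. This harmonic recurrence is solved by u_k = k/71, giving u_64 = 64/71.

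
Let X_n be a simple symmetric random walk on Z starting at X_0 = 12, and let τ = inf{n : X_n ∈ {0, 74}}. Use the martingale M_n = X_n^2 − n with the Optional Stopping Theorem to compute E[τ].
E[τ] = 744

M_n = X_n^2 − n is a martingale (since E[X_{n+1}^2 | F_n] = X_n^2 + 1). By OST (τ has finite mean in a bounded region), E[M_τ] = E[M_0] = X_0^2 − 0 = 12^2 = 144. Also E[M_τ] = E[X_τ^2] − E[τ]. The walk exits at 0 or 74, with P(hit 74 first) = 12/74, so E[X_τ^2] = 74^2 · 12/74 + 0 = 888. Thus E[τ] = E[X_τ^2] − E[M_τ] = 888 − 144 = 744 = 12(74 − 12) = 744.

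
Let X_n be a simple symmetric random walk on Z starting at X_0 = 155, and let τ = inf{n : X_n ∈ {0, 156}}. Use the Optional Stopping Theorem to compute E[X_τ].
E[X_τ] = 155

X_n is a martingale and τ is a bounded-mean stopping time (indeed τ is finite a.s. with bounded expectation since the walk is in a bounded region). By the OST, E[X_τ] = E[X_0] = 155. Equivalently: E[X_τ] = 156 · P(hit 156 first) + 0 · P(hit 0 first) = 156 · (155/156) = 155.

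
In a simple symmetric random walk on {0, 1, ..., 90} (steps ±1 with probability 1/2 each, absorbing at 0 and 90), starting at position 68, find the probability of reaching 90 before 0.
P(hit 90 before 0) = 68/90 = 34/45

Let u_k = P(hit 90 before 0 | start at k). Then u_0 = 0, u_90 = 1, and u_k = u_{k-1}/2 + u_{k+1}/2 for 1 ≤ k ≤ 89. This harmonic recurrence is solved by u_k = k/90, giving u_68 = 68/90 = 34/45.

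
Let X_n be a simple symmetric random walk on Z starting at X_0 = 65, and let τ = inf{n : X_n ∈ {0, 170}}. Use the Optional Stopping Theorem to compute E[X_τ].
E[X_τ] = 65

X_n is a martingale and τ is a bounded-mean stopping time (indeed τ is finite a.s. with bounded expectation since the walk is in a bounded region). By the OST, E[X_τ] = E[X_0] = 65. Equivalently: E[X_τ] = 170 · P(hit 170 first) + 0 · P(hit 0 first) = 170 · (65/170) = 65.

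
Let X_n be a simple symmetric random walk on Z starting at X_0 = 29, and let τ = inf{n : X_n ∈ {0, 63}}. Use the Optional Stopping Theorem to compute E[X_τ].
E[X_τ] = 29

X_n is a martingale and τ is a bounded-mean stopping time (indeed τ is finite a.s. with bounded expectation since the walk is in a bounded region). By the OST, E[X_τ] = E[X_0] = 29. Equivalently: E[X_τ] = 63 · P(hit 63 first) + 0 · P(hit 0 first) = 63 · (29/63) = 29.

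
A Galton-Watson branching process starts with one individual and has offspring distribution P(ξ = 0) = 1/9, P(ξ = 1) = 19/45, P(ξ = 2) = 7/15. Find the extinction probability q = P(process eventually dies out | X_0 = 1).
q = 5/21

The pgf is f(s) = 1/9 + 19/45·s + 7/15·s². The extinction probability q is the smallest fixed point of f in [0, 1]. Setting s = f(s):
  7/15·s² + (19/45 − 1)·s + 1/9 = 0
  7/15·s² − (1/9 + 7/15)·s + 1/9 = 0
which factors as (s − 1)·(7/15·s − 1/9) = 0, giving roots s = 1 and s = (1/9)/(7/15) = 5/21.
Mean offspring μ = 19/45 + 2·7/15 = 61/45 > 1 (supercritical), so q < 1. The extinction probability is the smaller root: q = (1/9)/(7/15) = 5/21.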